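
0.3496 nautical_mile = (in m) 647.5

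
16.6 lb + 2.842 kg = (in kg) 10.37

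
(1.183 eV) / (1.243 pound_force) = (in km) 3.428e-23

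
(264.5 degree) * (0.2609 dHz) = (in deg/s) 6.901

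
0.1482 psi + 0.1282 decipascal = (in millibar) 10.22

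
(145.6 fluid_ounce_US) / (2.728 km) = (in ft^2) 1.699e-05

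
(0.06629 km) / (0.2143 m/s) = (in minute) 5.156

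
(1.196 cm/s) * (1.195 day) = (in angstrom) 1.235e+13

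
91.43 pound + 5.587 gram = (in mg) 4.148e+07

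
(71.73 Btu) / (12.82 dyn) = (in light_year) 6.24e-08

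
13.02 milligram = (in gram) 0.01302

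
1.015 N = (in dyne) 1.015e+05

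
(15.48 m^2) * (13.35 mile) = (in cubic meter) 3.326e+05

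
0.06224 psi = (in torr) 3.219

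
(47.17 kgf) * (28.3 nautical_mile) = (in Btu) 2.298e+04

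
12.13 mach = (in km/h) 1.487e+04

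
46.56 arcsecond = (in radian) 0.0002257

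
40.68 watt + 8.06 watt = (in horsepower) 0.06536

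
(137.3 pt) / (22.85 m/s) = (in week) 3.505e-09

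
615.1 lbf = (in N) 2736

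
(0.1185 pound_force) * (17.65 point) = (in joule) 0.003282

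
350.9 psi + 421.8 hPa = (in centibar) 2462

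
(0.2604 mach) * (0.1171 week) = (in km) 6280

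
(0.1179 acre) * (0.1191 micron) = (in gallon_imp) 0.0125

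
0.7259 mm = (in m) 0.0007259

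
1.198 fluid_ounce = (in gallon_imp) 0.007793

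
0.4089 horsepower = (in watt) 304.9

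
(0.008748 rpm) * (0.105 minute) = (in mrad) 5.771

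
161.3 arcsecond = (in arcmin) 2.688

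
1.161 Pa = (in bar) 1.161e-05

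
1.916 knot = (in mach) 0.002895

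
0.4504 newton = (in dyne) 4.504e+04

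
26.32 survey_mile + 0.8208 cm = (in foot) 1.39e+05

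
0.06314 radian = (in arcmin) 217.1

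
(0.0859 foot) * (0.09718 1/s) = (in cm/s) 0.2544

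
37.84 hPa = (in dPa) 3.784e+04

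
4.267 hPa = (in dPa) 4267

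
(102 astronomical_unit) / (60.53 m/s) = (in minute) 4.201e+09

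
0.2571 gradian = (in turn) 0.0006428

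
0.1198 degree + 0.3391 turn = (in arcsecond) 4.399e+05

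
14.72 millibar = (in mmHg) 11.04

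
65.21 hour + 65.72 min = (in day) 2.763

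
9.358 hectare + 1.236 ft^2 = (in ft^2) 1.007e+06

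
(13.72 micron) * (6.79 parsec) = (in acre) 7.103e+08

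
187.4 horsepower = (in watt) 1.397e+05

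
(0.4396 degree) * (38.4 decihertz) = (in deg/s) 1.688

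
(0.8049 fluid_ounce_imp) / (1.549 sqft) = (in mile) 9.875e-08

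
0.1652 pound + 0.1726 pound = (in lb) 0.3378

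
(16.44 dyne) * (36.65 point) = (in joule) 2.126e-06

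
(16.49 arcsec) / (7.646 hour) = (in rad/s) 2.904e-09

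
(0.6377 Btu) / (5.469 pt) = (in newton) 3.487e+05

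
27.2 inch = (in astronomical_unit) 4.618e-12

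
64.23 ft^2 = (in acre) 0.001475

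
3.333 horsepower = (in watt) 2485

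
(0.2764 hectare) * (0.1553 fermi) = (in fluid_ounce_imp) 1.511e-08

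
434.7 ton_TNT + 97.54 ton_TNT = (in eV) 1.39e+31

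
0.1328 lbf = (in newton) 0.5907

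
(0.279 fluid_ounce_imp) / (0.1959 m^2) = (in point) 0.1147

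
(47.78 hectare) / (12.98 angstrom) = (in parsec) 0.01193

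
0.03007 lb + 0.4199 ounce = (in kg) 0.02554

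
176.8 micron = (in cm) 0.01768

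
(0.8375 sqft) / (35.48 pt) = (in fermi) 6.216e+15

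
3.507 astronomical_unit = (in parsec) 1.7e-05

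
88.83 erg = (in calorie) 2.123e-06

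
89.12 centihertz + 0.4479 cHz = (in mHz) 895.7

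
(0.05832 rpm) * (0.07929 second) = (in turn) 7.707e-05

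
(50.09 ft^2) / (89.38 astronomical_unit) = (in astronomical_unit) 2.326e-24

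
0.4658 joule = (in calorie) 0.1113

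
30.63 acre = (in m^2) 1.24e+05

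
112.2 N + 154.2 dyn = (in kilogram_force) 11.44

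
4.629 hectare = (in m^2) 4.629e+04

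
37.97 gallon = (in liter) 143.7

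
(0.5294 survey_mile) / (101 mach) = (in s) 0.02477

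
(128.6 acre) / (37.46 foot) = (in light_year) 4.818e-12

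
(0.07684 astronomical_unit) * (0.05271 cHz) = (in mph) 1.355e+07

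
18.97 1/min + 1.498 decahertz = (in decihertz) 153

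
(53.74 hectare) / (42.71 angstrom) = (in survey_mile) 7.818e+10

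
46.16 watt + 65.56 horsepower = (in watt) 4.893e+04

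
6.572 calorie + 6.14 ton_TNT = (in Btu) 2.435e+07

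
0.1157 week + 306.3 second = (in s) 7.028e+04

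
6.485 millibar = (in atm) 0.0064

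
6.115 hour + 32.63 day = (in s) 2.841e+06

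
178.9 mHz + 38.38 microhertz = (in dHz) 1.789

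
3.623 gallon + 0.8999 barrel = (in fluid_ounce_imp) 5518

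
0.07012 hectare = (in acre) 0.1733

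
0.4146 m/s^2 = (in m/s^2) 0.4146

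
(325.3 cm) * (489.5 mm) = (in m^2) 1.592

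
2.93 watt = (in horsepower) 0.003929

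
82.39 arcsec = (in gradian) 0.02543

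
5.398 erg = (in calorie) 1.29e-07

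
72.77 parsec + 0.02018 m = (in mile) 1.395e+15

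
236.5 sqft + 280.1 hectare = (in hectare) 280.1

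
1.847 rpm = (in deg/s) 11.08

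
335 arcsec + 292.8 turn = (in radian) 1840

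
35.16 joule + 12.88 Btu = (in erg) 1.362e+11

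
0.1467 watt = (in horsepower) 0.0001967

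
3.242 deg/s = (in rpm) 0.5403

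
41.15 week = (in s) 2.489e+07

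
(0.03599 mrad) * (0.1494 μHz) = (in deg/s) 3.081e-10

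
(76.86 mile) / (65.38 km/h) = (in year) 0.000216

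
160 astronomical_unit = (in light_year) 0.00253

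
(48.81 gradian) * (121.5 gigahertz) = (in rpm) 8.896e+11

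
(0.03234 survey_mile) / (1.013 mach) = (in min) 0.002515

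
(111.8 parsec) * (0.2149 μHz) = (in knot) 1.441e+12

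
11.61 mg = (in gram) 0.01161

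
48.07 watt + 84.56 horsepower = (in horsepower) 84.62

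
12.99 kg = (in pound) 28.64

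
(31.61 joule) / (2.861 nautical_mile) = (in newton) 0.005966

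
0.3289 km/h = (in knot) 0.1776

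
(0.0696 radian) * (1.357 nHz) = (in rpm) 9.019e-10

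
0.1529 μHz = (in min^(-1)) 9.174e-06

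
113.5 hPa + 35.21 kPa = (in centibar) 46.56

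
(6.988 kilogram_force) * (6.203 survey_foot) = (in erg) 1.296e+09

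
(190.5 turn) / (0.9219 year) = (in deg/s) 0.002359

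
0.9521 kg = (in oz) 33.58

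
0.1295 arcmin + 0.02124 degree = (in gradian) 0.026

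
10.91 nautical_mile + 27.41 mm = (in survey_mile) 12.55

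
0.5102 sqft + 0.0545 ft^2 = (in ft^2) 0.5647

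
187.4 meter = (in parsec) 6.073e-15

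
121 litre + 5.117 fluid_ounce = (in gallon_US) 32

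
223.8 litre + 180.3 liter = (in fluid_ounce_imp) 1.422e+04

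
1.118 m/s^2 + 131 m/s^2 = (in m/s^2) 132.1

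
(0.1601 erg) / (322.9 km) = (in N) 4.958e-14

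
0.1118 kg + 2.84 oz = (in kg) 0.1923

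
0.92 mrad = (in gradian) 0.05857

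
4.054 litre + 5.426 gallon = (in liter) 24.59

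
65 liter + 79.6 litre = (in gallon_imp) 31.81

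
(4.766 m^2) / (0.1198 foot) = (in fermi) 1.305e+17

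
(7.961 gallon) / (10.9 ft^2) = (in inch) 1.172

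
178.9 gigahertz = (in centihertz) 1.789e+13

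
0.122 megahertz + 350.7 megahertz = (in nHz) 3.508e+17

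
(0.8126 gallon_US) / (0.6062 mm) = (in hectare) 0.0005074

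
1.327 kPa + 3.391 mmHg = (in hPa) 17.79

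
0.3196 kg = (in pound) 0.7046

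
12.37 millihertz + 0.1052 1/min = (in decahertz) 0.001412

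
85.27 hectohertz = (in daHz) 852.7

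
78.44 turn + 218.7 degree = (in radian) 496.7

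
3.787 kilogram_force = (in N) 37.14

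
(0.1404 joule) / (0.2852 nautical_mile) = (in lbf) 5.976e-05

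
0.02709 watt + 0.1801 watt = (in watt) 0.2072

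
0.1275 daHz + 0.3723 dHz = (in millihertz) 1312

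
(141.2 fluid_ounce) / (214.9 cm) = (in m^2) 0.001943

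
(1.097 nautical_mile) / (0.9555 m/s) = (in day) 0.02461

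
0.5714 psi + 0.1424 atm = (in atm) 0.1813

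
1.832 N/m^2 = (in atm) 1.808e-05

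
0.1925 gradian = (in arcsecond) 623.7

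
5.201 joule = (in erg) 5.201e+07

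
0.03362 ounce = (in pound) 0.002101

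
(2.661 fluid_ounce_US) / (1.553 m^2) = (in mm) 0.05067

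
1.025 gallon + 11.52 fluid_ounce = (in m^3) 0.004221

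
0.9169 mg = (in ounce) 3.234e-05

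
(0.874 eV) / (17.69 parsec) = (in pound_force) 5.767e-38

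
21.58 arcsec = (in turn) 1.665e-05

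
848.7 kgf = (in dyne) 8.323e+08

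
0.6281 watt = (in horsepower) 0.0008423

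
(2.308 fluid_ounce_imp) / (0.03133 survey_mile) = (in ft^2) 1.4e-05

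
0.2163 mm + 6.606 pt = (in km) 2.547e-06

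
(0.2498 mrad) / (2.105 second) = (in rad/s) 0.0001187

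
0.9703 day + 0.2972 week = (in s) 2.636e+05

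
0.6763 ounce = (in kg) 0.01917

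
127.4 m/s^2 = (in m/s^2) 127.4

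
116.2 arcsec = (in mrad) 0.5634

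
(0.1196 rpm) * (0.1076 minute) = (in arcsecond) 1.668e+04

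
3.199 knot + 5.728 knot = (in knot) 8.927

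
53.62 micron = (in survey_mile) 3.332e-08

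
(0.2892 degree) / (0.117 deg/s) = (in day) 2.861e-05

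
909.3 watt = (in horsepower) 1.219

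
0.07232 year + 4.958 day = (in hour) 752.5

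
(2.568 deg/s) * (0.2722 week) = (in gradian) 4.697e+05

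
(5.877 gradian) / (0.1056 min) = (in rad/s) 0.01457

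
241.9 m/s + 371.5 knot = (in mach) 1.272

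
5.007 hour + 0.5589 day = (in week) 0.1096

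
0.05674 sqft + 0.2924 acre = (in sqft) 1.274e+04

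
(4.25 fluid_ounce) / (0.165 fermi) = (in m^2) 7.617e+11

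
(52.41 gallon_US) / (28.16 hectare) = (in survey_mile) 4.378e-10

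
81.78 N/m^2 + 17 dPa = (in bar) 0.0008348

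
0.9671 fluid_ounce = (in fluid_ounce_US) 0.9671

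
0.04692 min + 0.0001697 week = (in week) 0.0001744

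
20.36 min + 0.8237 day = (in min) 1206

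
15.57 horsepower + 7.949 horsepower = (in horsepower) 23.52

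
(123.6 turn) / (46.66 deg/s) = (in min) 15.89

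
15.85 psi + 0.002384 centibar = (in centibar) 109.3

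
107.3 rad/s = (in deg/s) 6148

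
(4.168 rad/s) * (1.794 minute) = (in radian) 448.6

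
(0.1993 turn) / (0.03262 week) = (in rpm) 0.0006061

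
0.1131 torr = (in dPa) 150.8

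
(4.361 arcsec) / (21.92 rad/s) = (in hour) 2.679e-10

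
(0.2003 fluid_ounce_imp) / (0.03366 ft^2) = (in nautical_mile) 9.827e-07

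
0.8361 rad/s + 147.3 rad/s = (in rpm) 1415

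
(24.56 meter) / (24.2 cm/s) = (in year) 3.218e-06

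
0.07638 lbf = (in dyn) 3.398e+04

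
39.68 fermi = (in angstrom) 0.0003968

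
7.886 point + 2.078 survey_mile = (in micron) 3.344e+09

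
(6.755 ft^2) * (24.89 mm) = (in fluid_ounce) 528.2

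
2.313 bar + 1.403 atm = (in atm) 3.686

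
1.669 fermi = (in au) 1.116e-26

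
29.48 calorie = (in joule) 123.3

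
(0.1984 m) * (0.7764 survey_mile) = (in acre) 0.06126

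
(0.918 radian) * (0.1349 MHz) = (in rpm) 1.183e+06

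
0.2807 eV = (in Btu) 4.263e-23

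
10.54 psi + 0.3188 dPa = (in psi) 10.54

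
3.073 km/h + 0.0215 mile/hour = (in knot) 1.678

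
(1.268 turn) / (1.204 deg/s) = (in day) 0.004388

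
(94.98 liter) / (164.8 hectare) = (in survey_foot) 1.891e-07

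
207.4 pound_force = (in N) 922.6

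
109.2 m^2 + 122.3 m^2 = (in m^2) 231.5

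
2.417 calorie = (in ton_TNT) 2.417e-09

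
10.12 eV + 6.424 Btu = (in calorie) 1620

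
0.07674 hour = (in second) 276.3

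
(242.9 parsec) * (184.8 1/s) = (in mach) 4.068e+18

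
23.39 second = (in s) 23.39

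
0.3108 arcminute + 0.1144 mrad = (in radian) 0.0002048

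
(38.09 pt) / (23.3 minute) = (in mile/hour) 2.15e-05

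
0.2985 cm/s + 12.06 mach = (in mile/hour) 9186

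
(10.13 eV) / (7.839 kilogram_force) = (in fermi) 2.111e-05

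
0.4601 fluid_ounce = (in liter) 0.01361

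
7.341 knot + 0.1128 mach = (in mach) 0.1239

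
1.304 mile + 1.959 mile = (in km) 5.251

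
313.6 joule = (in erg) 3.136e+09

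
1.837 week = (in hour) 308.6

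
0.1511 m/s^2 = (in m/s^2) 0.1511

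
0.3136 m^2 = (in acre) 7.749e-05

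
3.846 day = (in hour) 92.3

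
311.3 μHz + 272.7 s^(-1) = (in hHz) 2.727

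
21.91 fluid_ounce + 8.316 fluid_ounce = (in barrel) 0.005622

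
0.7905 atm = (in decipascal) 8.01e+05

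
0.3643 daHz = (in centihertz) 364.3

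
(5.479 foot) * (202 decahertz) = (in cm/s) 3.373e+05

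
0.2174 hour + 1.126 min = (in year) 2.696e-05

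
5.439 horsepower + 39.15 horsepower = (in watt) 3.325e+04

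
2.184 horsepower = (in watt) 1629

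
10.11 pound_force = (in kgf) 4.586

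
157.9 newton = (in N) 157.9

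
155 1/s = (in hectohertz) 1.55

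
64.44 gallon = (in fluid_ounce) 8248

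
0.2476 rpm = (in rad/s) 0.02593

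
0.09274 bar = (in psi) 1.345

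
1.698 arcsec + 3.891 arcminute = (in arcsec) 235.2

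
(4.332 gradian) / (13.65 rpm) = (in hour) 1.322e-05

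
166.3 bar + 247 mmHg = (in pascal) 1.666e+07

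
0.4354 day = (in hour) 10.45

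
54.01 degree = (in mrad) 942.7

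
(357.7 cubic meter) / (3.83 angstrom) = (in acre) 2.308e+08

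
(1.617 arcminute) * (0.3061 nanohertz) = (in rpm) 1.375e-12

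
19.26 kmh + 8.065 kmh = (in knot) 14.75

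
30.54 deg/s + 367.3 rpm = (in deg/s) 2234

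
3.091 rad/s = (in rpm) 29.52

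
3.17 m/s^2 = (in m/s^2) 3.17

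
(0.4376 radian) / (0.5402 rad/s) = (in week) 1.339e-06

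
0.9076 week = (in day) 6.353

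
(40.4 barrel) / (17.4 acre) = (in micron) 91.22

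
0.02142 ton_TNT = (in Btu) 8.494e+04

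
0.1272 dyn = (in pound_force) 2.86e-07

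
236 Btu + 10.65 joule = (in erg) 2.49e+12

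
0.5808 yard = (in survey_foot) 1.742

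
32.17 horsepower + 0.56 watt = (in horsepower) 32.17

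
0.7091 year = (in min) 3.727e+05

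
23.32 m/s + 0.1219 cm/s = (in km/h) 83.96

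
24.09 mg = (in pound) 5.311e-05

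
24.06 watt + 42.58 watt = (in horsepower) 0.08937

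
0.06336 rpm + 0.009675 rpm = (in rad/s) 0.007648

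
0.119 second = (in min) 0.001983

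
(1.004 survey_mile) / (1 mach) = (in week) 7.846e-06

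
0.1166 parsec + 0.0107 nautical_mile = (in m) 3.598e+15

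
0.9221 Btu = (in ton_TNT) 2.325e-07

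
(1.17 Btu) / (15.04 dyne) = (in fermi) 8.208e+21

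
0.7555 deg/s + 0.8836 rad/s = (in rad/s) 0.8968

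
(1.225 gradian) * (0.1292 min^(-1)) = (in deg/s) 0.002374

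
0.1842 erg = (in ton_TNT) 4.402e-18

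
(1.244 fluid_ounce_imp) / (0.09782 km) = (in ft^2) 3.889e-06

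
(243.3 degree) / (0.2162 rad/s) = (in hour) 0.005456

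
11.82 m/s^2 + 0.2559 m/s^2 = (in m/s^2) 12.08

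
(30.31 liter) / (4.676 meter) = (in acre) 1.602e-06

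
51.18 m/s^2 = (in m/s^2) 51.18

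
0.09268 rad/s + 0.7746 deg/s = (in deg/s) 6.085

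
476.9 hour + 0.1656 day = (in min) 2.885e+04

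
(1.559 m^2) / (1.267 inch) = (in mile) 0.0301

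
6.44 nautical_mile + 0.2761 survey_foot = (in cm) 1.193e+06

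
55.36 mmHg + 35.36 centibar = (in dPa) 4.274e+05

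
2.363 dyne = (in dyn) 2.363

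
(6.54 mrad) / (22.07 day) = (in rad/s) 3.43e-09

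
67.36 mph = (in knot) 58.53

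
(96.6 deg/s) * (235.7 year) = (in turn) 1.995e+09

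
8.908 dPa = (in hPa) 0.008908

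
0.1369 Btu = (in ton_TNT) 3.452e-08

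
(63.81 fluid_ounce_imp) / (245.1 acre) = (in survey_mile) 1.136e-12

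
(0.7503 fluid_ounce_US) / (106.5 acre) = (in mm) 5.148e-08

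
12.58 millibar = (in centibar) 1.258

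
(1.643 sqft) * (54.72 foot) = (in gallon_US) 672.5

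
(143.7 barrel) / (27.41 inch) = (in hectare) 0.003282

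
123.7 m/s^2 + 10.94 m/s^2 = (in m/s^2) 134.6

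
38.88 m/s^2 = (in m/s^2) 38.88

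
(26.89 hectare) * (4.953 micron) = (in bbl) 8.377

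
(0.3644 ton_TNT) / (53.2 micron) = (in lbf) 6.443e+12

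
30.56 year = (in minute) 1.606e+07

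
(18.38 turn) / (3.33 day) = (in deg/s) 0.023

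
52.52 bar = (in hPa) 5.252e+04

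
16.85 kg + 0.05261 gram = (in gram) 1.685e+04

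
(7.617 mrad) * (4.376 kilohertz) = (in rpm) 318.3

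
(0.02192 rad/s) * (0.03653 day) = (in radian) 69.18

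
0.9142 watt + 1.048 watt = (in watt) 1.962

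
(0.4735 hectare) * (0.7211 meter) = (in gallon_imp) 7.511e+05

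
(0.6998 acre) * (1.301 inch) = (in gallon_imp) 2.059e+04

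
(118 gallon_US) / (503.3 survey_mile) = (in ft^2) 5.936e-06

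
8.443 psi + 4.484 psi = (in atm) 0.8796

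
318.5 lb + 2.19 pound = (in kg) 145.5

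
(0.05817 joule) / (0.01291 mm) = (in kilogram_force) 459.5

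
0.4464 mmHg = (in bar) 0.0005952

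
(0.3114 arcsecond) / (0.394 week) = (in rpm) 6.05e-11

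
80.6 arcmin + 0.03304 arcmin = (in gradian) 1.493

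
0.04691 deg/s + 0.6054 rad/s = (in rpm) 5.789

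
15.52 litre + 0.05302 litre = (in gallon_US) 4.114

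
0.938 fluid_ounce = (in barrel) 0.0001745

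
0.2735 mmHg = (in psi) 0.005289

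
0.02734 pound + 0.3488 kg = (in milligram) 3.612e+05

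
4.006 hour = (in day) 0.1669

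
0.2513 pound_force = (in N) 1.118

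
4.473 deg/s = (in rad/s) 0.07807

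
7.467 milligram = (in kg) 7.467e-06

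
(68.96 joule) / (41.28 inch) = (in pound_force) 14.79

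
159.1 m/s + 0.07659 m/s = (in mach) 0.4675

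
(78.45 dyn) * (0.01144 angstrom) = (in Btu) 8.506e-19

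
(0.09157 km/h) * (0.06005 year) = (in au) 3.22e-07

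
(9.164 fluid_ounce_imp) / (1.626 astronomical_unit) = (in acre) 2.645e-19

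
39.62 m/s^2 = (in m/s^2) 39.62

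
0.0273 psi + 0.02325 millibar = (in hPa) 1.906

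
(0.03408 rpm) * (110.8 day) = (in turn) 5438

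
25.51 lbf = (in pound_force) 25.51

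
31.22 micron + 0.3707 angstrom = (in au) 2.087e-16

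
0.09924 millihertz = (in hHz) 9.924e-07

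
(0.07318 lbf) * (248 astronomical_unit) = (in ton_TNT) 2886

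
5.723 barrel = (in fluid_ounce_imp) 3.202e+04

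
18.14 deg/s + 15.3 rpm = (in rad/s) 1.919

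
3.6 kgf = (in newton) 35.3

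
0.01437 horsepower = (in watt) 10.72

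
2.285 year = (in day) 834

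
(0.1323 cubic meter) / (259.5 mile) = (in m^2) 3.168e-07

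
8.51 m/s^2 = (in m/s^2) 8.51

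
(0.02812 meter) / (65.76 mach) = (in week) 2.076e-12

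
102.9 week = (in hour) 1.729e+04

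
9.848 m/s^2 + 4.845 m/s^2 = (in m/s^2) 14.69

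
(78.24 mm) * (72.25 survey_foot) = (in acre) 0.0004258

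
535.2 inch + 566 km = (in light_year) 5.983e-11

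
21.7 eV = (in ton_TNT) 8.31e-28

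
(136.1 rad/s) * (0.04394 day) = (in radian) 5.167e+05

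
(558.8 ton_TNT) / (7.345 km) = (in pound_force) 7.156e+07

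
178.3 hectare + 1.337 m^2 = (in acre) 440.6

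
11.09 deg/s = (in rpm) 1.848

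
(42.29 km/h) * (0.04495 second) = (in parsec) 1.711e-17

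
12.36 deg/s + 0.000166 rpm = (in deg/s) 12.36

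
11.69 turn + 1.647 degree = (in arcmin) 2.526e+05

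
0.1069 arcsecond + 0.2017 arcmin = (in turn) 9.42e-06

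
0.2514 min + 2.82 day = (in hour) 67.68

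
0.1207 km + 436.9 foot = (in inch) 9995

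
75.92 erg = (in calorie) 1.815e-06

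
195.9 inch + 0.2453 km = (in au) 1.673e-09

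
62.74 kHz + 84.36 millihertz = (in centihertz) 6.274e+06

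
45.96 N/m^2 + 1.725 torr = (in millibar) 2.759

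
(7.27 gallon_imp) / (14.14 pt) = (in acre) 0.001637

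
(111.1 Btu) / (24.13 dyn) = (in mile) 3.018e+05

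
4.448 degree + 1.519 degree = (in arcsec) 2.148e+04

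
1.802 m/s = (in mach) 0.005292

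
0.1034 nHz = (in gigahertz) 1.034e-19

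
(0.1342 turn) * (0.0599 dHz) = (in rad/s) 0.005051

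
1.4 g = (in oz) 0.04938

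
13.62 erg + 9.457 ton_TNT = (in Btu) 3.75e+07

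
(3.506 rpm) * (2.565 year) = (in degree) 1.702e+09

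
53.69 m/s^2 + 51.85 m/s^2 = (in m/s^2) 105.5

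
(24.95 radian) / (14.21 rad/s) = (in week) 2.903e-06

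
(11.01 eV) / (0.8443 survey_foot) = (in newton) 6.855e-18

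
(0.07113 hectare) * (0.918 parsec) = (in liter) 2.015e+22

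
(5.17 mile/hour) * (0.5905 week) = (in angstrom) 8.254e+15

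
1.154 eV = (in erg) 1.849e-12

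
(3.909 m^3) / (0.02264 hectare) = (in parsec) 5.595e-19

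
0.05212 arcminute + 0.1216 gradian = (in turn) 0.0003064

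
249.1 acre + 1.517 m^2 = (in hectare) 100.8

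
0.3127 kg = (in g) 312.7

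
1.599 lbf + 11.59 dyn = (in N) 7.113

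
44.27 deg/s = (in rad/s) 0.7727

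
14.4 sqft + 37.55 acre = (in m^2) 1.52e+05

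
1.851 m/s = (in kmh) 6.664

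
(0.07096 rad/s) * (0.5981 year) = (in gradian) 8.521e+07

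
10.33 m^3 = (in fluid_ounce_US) 3.493e+05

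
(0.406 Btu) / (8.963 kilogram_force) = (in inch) 191.9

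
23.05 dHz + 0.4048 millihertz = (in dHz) 23.05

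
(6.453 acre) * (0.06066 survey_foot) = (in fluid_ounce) 1.633e+07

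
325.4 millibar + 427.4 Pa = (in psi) 4.782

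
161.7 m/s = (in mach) 0.4749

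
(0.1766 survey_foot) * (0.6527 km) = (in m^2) 35.13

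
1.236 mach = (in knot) 818.1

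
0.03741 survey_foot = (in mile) 7.085e-06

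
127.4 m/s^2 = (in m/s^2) 127.4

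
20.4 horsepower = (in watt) 1.521e+04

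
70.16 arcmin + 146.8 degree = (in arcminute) 8878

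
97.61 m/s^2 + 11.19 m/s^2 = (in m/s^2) 108.8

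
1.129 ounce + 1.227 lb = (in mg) 5.886e+05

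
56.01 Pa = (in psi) 0.008124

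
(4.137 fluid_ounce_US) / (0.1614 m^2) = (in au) 5.067e-15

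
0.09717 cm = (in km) 9.717e-07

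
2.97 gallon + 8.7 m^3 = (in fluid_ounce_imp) 3.066e+05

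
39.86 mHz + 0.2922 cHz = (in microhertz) 4.278e+04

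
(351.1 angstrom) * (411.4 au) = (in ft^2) 2.326e+07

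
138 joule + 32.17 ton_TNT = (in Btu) 1.276e+08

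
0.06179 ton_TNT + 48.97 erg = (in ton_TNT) 0.06179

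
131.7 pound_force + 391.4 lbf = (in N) 2327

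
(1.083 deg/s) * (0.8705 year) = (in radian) 5.189e+05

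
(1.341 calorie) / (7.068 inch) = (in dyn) 3.125e+06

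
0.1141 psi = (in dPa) 7867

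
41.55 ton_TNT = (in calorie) 4.155e+10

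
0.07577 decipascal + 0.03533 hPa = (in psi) 0.0005135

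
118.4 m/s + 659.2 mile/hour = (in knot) 803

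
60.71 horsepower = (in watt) 4.527e+04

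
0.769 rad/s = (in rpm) 7.343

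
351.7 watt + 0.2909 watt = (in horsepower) 0.472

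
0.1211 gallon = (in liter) 0.4584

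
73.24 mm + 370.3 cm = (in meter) 3.776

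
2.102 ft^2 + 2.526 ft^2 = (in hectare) 4.3e-05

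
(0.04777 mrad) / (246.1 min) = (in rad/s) 3.235e-09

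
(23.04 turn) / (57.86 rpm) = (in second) 23.89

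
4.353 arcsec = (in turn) 3.359e-06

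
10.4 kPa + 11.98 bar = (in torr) 9064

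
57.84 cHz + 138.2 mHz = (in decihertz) 7.166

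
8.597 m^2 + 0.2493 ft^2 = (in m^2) 8.62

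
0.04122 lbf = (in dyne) 1.834e+04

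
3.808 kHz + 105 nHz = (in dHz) 3.808e+04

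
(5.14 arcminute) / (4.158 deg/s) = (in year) 6.533e-10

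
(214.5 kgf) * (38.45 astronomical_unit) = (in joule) 1.21e+16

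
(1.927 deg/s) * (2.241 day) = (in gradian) 4.146e+05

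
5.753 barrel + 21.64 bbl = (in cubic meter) 4.355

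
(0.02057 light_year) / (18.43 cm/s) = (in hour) 2.933e+11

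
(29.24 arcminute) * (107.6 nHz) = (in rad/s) 9.152e-10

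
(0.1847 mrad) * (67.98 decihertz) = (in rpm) 0.01199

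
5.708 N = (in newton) 5.708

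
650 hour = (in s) 2.34e+06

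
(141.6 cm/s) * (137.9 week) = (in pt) 3.348e+11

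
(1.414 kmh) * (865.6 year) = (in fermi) 1.072e+25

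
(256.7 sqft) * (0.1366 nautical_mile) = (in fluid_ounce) 2.04e+08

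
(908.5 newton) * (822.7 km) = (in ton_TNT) 0.1786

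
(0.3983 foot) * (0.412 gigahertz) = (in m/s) 5.002e+07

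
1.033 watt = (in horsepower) 0.001385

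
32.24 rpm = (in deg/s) 193.4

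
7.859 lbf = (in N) 34.96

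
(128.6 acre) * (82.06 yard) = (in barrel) 2.456e+08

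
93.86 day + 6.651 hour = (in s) 8.133e+06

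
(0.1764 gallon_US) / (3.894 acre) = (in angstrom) 423.7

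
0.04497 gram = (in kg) 4.497e-05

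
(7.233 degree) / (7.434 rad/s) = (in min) 0.000283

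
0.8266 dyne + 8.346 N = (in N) 8.346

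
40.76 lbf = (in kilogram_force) 18.49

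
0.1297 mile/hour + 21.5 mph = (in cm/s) 966.9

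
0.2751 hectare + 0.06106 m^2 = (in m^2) 2751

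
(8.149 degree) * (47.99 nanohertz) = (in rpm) 6.518e-08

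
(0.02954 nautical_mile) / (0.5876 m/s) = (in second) 93.1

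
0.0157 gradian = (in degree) 0.01413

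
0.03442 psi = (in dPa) 2373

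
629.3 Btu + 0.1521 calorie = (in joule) 6.639e+05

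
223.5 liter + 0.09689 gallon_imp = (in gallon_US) 59.16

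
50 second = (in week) 8.267e-05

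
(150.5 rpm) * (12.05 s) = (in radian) 189.9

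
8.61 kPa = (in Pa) 8610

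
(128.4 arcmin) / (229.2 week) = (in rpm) 2.573e-09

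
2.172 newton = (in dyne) 2.172e+05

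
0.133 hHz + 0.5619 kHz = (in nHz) 5.752e+11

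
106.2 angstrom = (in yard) 1.161e-08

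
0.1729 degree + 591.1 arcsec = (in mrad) 5.883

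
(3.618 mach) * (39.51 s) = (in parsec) 1.577e-12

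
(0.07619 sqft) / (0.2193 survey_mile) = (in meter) 2.006e-05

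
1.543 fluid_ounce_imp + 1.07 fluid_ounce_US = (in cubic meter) 7.549e-05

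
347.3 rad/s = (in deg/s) 1.99e+04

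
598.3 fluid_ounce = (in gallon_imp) 3.892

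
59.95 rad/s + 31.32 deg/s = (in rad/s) 60.5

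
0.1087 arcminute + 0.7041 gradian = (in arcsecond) 2288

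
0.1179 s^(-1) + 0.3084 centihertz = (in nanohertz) 1.21e+08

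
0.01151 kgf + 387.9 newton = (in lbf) 87.23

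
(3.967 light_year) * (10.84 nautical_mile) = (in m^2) 7.535e+20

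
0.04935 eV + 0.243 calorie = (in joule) 1.017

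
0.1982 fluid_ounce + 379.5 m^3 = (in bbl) 2387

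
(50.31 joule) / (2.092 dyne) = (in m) 2.405e+06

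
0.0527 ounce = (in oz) 0.0527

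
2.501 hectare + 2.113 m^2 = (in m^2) 2.501e+04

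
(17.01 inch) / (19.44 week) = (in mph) 8.22e-08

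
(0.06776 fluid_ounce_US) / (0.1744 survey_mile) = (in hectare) 7.14e-13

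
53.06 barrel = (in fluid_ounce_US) 2.853e+05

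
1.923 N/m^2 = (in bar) 1.923e-05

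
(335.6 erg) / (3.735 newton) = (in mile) 5.583e-09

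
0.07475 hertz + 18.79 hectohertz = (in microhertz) 1.879e+09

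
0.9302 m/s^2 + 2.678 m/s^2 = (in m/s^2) 3.608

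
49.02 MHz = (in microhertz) 4.902e+13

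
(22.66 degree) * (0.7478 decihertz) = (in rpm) 0.2824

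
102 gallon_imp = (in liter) 463.7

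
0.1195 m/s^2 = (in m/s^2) 0.1195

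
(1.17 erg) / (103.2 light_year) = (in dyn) 1.198e-20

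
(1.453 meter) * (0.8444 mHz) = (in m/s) 0.001227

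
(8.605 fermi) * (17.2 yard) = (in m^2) 1.353e-13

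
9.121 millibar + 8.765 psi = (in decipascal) 6.134e+05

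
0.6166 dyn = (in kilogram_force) 6.288e-07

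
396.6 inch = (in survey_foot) 33.05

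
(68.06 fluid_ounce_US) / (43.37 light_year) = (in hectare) 4.905e-25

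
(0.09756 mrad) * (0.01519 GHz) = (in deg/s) 8.491e+04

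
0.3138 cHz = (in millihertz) 3.138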